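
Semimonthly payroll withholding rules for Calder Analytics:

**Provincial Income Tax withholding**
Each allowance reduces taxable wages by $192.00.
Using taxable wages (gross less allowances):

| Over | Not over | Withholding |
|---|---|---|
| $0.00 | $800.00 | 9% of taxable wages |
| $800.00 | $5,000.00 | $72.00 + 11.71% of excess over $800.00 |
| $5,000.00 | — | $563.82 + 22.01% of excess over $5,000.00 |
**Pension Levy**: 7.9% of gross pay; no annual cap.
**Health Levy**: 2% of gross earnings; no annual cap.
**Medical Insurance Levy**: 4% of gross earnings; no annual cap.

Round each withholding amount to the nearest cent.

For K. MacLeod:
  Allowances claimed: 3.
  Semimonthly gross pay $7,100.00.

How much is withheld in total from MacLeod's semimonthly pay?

$1,886.15

Provincial Income Tax: taxable = $7,100.00 − 3×$192.00 = $6,524.00
  $563.82 + 22.01% × ($6,524.00 − $5,000.00) = $563.82 + 22.01% × $1,524.00 = $899.25
Pension Levy: 7.9% × $7,100.00 = $560.90
Health Levy: 2% × $7,100.00 = $142.00
Medical Insurance Levy: 4% × $7,100.00 = $284.00
Total: $899.25 + $560.90 + $142.00 + $284.00 = $1,886.15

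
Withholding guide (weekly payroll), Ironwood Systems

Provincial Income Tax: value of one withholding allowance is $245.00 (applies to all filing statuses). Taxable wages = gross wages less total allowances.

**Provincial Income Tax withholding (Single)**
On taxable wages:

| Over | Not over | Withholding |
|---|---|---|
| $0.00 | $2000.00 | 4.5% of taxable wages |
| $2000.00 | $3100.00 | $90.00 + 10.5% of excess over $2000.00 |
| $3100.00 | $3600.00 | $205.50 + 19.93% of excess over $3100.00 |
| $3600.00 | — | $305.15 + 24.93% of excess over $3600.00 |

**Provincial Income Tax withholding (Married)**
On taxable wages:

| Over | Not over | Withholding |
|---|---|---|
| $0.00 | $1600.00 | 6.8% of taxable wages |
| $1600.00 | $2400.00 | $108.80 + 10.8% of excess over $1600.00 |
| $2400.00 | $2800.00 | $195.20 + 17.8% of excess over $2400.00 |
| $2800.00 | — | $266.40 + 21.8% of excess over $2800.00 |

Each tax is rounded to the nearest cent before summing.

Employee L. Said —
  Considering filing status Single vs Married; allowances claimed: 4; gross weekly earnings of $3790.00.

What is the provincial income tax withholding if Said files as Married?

$268.58

Provincial Income Tax (Married): taxable = $3790.00 − 4×$245.00 = $2810.00
  $266.40 + 21.8% × ($2810.00 − $2800.00) = $266.40 + 21.8% × $10.00 = $268.58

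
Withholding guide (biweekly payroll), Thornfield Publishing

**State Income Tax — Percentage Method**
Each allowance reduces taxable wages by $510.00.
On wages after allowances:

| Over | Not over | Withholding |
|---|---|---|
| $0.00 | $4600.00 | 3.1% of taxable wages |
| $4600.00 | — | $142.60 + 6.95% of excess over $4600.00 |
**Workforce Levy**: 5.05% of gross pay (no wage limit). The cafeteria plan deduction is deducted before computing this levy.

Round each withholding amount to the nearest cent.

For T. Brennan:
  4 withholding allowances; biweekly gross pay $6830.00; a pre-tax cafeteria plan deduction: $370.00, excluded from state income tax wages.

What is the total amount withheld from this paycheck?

$463.25

State Income Tax: taxable = $6830.00 − $370.00 − 4×$510.00 = $4420.00
  3.1% × $4420.00 = $137.02
Workforce Levy: 5.05% × $6460.00 = $326.23
Total: $137.02 + $326.23 = $463.25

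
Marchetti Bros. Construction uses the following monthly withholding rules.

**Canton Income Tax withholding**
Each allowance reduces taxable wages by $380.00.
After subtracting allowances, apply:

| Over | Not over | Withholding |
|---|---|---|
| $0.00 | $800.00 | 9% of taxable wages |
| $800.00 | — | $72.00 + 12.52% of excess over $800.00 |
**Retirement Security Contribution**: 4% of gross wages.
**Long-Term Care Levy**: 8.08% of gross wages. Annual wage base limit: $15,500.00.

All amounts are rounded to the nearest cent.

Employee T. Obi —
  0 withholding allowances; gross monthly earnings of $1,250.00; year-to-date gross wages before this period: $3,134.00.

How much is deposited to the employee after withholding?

$970.66

Canton Income Tax: taxable = $1,250.00
  $72.00 + 12.52% × ($1,250.00 − $800.00) = $72.00 + 12.52% × $450.00 = $128.34
Retirement Security Contribution: 4% × $1,250.00 = $50.00
Long-Term Care Levy: 8.08% × $1,250.00 = $101.00
Total withheld: $128.34 + $50.00 + $101.00 = $279.34
Net pay: $1,250.00 − $279.34 = $970.66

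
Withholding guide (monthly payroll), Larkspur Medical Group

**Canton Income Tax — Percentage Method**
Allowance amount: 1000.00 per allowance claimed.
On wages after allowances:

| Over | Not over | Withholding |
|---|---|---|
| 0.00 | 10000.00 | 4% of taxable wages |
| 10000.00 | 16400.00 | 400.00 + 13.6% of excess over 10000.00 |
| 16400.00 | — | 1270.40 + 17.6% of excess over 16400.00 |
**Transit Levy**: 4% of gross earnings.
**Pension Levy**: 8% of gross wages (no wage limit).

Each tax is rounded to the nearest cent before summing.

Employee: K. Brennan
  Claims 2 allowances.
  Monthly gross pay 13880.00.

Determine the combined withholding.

Canton Income Tax: taxable = 13880.00 − 2×1000.00 = 11880.00
  400.00 + 13.6% × (11880.00 − 10000.00) = 400.00 + 13.6% × 1880.00 = 655.68
Transit Levy: 4% × 13880.00 = 555.20
Pension Levy: 8% × 13880.00 = 1110.40
Total: 655.68 + 555.20 + 1110.40 = 2321.28

2321.28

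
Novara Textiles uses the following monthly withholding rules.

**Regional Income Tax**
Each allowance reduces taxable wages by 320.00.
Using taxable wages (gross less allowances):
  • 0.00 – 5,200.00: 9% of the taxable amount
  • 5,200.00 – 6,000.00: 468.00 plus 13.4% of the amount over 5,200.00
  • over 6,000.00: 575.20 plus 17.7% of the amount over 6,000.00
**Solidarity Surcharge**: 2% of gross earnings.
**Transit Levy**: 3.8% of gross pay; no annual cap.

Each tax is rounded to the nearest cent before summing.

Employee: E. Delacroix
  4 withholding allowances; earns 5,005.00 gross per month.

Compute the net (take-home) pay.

4,379.46

Regional Income Tax: taxable = 5,005.00 − 4×320.00 = 3,725.00
  9% × 3,725.00 = 335.25
Solidarity Surcharge: 2% × 5,005.00 = 100.10
Transit Levy: 3.8% × 5,005.00 = 190.19
Total withheld: 335.25 + 100.10 + 190.19 = 625.54
Net pay: 5,005.00 − 625.54 = 4,379.46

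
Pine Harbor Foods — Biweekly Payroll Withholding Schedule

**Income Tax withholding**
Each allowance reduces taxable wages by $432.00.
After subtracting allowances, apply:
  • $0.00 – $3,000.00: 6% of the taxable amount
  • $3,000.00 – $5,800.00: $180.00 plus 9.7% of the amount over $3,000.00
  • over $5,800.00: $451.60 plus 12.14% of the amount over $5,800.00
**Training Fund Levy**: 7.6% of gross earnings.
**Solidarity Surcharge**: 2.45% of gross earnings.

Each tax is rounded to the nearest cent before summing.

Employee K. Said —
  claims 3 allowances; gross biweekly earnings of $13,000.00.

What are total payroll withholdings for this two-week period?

Income Tax: taxable = $13,000.00 − 3×$432.00 = $11,704.00
  $451.60 + 12.14% × ($11,704.00 − $5,800.00) = $451.60 + 12.14% × $5,904.00 = $1,168.35
Training Fund Levy: 7.6% × $13,000.00 = $988.00
Solidarity Surcharge: 2.45% × $13,000.00 = $318.50
Total: $1,168.35 + $988.00 + $318.50 = $2,474.85

$2,474.85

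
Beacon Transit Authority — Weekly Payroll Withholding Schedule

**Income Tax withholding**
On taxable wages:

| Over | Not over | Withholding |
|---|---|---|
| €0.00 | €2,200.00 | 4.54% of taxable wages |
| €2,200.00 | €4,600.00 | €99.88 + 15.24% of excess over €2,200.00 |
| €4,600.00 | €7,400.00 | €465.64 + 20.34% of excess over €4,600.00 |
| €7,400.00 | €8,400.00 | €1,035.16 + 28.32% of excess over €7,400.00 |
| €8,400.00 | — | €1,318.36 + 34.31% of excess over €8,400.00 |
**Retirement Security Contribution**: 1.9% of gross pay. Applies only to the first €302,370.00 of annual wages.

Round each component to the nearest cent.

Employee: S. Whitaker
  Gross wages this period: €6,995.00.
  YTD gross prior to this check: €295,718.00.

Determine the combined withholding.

Income Tax: taxable = €6,995.00
  €465.64 + 20.34% × (€6,995.00 − €4,600.00) = €465.64 + 20.34% × €2,395.00 = €952.78
Retirement Security Contribution: cap €302,370.00 − YTD €295,718.00 = €6,652.00 subject; 1.9% × €6,652.00 = €126.39
Total: €952.78 + €126.39 = €1,079.17

€1,079.17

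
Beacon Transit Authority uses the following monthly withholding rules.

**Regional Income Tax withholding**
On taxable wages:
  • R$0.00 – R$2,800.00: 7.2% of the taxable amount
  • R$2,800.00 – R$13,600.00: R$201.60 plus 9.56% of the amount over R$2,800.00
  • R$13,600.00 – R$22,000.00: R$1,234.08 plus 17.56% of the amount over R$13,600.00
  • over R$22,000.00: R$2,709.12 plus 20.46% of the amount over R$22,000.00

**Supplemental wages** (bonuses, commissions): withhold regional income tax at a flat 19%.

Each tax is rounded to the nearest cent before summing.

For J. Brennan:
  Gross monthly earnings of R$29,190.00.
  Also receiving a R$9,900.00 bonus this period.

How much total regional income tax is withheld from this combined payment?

Regional Income Tax: taxable = R$29,190.00
  R$2,709.12 + 20.46% × (R$29,190.00 − R$22,000.00) = R$2,709.12 + 20.46% × R$7,190.00 = R$4,180.19
Supplemental (19% flat on bonus): 19% × R$9,900.00 = R$1,881.00
Total regional income tax: R$4,180.19 + R$1,881.00 = R$6,061.19

R$6,061.19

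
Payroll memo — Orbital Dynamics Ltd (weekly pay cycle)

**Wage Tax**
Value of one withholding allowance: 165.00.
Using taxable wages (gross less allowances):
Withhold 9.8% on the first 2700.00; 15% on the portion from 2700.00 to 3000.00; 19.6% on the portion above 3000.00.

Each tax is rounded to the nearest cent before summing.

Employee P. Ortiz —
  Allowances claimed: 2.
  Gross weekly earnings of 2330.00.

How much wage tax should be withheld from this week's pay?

196.00

Wage Tax: taxable = 2330.00 − 2×165.00 = 2000.00
  9.8% × 2000.00 = 196.00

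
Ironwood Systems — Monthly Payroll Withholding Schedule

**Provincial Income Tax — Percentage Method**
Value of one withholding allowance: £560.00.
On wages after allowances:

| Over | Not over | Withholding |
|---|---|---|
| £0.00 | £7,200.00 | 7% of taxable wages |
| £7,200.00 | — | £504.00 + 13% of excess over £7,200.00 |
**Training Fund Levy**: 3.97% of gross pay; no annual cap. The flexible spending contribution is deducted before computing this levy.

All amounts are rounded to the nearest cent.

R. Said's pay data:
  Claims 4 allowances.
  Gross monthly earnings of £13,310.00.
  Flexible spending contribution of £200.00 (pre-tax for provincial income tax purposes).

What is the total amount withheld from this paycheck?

£1,501.57

Provincial Income Tax: taxable = £13,310.00 − £200.00 − 4×£560.00 = £10,870.00
  £504.00 + 13% × (£10,870.00 − £7,200.00) = £504.00 + 13% × £3,670.00 = £981.10
Training Fund Levy: 3.97% × £13,110.00 = £520.47
Total: £981.10 + £520.47 = £1,501.57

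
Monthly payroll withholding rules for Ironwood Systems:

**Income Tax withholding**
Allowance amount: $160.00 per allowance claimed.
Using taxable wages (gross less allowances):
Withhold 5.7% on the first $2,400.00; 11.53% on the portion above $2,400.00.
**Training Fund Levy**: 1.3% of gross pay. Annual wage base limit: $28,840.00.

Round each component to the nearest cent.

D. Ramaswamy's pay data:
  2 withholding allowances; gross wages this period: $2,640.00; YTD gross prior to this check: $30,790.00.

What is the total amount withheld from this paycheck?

$132.24

Income Tax: taxable = $2,640.00 − 2×$160.00 = $2,320.00
  5.7% × $2,320.00 = $132.24
Training Fund Levy: YTD $30,790.00 ≥ cap $28,840.00 → $0.00
Total: $132.24 + $0.00 = $132.24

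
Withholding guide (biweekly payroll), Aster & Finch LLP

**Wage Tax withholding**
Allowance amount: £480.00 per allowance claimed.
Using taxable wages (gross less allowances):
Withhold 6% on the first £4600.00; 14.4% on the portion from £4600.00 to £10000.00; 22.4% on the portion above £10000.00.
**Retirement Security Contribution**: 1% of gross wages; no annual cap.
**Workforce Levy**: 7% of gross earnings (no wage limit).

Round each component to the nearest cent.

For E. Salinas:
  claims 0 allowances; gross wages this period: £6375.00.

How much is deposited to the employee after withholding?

Wage Tax: taxable = £6375.00
  £276.00 + 14.4% × (£6375.00 − £4600.00) = £276.00 + 14.4% × £1775.00 = £531.60
Retirement Security Contribution: 1% × £6375.00 = £63.75
Workforce Levy: 7% × £6375.00 = £446.25
Total withheld: £531.60 + £63.75 + £446.25 = £1041.60
Net pay: £6375.00 − £1041.60 = £5333.40

£5333.40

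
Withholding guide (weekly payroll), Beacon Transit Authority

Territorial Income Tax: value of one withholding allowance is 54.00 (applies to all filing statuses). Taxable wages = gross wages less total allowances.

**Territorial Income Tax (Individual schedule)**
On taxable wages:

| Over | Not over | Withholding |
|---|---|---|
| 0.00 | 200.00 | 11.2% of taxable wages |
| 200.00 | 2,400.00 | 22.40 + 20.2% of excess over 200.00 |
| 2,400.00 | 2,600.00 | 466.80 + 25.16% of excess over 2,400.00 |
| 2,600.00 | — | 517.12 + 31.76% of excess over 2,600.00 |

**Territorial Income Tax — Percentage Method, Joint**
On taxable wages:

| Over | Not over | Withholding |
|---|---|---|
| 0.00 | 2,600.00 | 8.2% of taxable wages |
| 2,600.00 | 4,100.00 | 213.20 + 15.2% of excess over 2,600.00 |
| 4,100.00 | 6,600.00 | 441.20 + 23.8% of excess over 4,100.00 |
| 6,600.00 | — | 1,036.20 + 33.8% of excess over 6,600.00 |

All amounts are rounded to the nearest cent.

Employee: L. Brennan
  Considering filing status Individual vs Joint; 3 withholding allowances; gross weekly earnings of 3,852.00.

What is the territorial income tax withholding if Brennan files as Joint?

378.88

Territorial Income Tax (Joint): taxable = 3,852.00 − 3×54.00 = 3,690.00
  213.20 + 15.2% × (3,690.00 − 2,600.00) = 213.20 + 15.2% × 1,090.00 = 378.88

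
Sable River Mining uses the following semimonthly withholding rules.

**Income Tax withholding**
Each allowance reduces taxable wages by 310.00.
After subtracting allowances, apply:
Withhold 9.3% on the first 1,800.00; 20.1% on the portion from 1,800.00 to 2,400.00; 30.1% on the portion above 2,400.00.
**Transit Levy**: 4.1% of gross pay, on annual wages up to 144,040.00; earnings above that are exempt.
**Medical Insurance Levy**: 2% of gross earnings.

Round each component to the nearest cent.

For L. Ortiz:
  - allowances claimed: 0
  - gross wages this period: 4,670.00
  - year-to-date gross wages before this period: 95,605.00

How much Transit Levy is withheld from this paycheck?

Transit Levy: 4.1% × 4,670.00 = 191.47

191.47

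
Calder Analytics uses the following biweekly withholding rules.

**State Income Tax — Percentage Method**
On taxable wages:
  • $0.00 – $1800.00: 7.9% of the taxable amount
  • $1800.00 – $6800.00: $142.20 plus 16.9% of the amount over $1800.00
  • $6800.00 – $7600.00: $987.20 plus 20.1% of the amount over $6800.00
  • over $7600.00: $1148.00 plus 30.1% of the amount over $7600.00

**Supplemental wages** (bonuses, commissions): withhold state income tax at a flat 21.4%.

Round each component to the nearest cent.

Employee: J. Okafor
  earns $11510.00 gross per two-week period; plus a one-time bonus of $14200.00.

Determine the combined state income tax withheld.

State Income Tax: taxable = $11510.00
  $1148.00 + 30.1% × ($11510.00 − $7600.00) = $1148.00 + 30.1% × $3910.00 = $2324.91
Supplemental (21.4% flat on bonus): 21.4% × $14200.00 = $3038.80
Total state income tax: $2324.91 + $3038.80 = $5363.71

$5363.71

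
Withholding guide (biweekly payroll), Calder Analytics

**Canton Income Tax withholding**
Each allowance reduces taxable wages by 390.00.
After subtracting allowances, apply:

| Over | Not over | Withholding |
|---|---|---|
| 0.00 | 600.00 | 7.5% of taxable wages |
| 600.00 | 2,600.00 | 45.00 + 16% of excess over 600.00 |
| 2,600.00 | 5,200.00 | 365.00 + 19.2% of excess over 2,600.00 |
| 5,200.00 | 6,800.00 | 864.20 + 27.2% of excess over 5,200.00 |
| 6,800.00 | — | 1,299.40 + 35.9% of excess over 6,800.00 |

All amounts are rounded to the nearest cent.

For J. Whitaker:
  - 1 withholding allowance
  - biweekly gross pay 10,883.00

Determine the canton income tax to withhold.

Canton Income Tax: taxable = 10,883.00 − 1×390.00 = 10,493.00
  1,299.40 + 35.9% × (10,493.00 − 6,800.00) = 1,299.40 + 35.9% × 3,693.00 = 2,625.19

2,625.19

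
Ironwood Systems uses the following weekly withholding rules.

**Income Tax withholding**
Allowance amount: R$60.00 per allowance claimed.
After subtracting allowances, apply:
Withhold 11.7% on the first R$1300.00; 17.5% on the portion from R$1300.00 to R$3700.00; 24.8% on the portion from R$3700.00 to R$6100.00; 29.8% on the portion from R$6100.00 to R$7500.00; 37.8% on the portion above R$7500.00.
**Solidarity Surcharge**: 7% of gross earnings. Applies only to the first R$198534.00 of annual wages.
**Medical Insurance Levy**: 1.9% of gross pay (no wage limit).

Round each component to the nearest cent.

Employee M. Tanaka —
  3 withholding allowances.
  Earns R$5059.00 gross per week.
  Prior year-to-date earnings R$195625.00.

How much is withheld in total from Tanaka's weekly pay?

R$1164.24

Income Tax: taxable = R$5059.00 − 3×R$60.00 = R$4879.00
  R$572.10 + 24.8% × (R$4879.00 − R$3700.00) = R$572.10 + 24.8% × R$1179.00 = R$864.49
Solidarity Surcharge: cap R$198534.00 − YTD R$195625.00 = R$2909.00 subject; 7% × R$2909.00 = R$203.63
Medical Insurance Levy: 1.9% × R$5059.00 = R$96.12
Total: R$864.49 + R$203.63 + R$96.12 = R$1164.24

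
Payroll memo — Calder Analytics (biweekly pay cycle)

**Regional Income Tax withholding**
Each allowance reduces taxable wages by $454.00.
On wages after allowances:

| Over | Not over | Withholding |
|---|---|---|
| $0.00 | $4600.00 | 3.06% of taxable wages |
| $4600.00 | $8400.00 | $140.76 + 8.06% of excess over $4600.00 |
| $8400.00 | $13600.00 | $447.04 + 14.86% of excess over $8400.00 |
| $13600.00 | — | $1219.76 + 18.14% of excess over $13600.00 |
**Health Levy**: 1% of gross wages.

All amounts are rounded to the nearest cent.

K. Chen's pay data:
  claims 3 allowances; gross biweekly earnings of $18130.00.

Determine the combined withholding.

Regional Income Tax: taxable = $18130.00 − 3×$454.00 = $16768.00
  $1219.76 + 18.14% × ($16768.00 − $13600.00) = $1219.76 + 18.14% × $3168.00 = $1794.44
Health Levy: 1% × $18130.00 = $181.30
Total: $1794.44 + $181.30 = $1975.74

$1975.74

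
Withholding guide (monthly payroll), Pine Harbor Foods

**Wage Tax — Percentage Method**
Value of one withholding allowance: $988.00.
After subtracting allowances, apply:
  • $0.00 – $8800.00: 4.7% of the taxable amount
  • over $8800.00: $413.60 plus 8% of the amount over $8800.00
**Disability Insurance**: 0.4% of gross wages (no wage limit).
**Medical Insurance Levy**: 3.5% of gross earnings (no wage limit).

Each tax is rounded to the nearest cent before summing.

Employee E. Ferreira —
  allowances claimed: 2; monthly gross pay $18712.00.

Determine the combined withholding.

$1778.25

Wage Tax: taxable = $18712.00 − 2×$988.00 = $16736.00
  $413.60 + 8% × ($16736.00 − $8800.00) = $413.60 + 8% × $7936.00 = $1048.48
Disability Insurance: 0.4% × $18712.00 = $74.85
Medical Insurance Levy: 3.5% × $18712.00 = $654.92
Total: $1048.48 + $74.85 + $654.92 = $1778.25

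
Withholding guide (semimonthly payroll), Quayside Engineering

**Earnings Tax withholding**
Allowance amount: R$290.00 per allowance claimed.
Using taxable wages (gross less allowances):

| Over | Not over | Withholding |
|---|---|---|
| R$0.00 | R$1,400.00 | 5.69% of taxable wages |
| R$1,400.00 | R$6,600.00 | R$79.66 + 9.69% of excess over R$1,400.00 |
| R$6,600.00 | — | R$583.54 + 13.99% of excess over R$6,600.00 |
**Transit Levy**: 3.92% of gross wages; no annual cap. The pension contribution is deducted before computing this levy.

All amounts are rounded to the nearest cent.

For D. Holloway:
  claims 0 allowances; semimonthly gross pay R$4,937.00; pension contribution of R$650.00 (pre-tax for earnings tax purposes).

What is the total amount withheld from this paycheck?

R$527.46

Earnings Tax: taxable = R$4,937.00 − R$650.00 = R$4,287.00
  R$79.66 + 9.69% × (R$4,287.00 − R$1,400.00) = R$79.66 + 9.69% × R$2,887.00 = R$359.41
Transit Levy: 3.92% × R$4,287.00 = R$168.05
Total: R$359.41 + R$168.05 = R$527.46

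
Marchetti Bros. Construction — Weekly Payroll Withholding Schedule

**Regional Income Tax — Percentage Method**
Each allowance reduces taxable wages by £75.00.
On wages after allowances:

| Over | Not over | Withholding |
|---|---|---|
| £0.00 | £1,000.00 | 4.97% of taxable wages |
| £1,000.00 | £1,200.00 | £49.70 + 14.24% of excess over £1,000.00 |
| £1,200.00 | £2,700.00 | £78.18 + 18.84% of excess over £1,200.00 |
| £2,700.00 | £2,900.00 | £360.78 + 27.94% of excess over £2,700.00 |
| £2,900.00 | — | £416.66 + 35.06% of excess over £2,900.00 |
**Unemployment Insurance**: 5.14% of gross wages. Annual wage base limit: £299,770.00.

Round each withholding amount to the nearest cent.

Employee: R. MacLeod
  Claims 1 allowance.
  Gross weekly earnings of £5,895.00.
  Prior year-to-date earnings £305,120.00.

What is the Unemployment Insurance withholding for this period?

Unemployment Insurance: YTD £305,120.00 ≥ cap £299,770.00 → £0.00

£0.00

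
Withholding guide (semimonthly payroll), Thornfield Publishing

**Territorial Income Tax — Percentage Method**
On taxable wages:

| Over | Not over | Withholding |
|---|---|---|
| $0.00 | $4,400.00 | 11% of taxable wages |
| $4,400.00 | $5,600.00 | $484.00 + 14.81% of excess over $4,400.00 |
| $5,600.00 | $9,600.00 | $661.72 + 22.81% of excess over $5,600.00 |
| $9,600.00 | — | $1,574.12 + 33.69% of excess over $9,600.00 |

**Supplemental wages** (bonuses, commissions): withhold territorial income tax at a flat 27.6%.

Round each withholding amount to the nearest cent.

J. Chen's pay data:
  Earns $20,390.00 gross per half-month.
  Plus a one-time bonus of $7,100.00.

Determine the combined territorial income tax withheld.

$7,168.87

Territorial Income Tax: taxable = $20,390.00
  $1,574.12 + 33.69% × ($20,390.00 − $9,600.00) = $1,574.12 + 33.69% × $10,790.00 = $5,209.27
Supplemental (27.6% flat on bonus): 27.6% × $7,100.00 = $1,959.60
Total territorial income tax: $5,209.27 + $1,959.60 = $7,168.87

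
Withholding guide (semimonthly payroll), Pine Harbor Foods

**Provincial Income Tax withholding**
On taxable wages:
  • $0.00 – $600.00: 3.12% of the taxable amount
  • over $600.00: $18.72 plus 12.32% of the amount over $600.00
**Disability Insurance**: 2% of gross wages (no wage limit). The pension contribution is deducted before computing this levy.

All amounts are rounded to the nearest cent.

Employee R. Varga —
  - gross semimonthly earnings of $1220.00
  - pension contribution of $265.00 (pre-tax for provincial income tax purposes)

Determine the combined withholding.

$81.56

Provincial Income Tax: taxable = $1220.00 − $265.00 = $955.00
  $18.72 + 12.32% × ($955.00 − $600.00) = $18.72 + 12.32% × $355.00 = $62.46
Disability Insurance: 2% × $955.00 = $19.10
Total: $62.46 + $19.10 = $81.56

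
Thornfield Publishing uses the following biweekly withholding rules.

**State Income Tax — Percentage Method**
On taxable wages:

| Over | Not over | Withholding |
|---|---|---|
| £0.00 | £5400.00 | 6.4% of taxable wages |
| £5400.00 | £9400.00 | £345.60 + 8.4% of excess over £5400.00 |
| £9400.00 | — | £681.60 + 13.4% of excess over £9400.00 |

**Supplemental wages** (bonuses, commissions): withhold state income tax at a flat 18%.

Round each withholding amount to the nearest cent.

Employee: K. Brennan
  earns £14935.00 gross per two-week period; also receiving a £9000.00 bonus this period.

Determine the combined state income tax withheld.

State Income Tax: taxable = £14935.00
  £681.60 + 13.4% × (£14935.00 − £9400.00) = £681.60 + 13.4% × £5535.00 = £1423.29
Supplemental (18% flat on bonus): 18% × £9000.00 = £1620.00
Total state income tax: £1423.29 + £1620.00 = £3043.29

£3043.29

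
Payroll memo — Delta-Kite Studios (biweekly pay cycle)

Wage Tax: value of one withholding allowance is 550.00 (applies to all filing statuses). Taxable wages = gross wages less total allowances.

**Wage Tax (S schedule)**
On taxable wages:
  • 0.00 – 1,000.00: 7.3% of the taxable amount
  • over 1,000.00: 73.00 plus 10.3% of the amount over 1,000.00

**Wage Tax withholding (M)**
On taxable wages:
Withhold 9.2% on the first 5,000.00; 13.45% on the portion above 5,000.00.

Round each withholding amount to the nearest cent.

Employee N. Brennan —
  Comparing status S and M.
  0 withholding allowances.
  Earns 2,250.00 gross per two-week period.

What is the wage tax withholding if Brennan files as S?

201.75

Wage Tax (S): taxable = 2,250.00
  73.00 + 10.3% × (2,250.00 − 1,000.00) = 73.00 + 10.3% × 1,250.00 = 201.75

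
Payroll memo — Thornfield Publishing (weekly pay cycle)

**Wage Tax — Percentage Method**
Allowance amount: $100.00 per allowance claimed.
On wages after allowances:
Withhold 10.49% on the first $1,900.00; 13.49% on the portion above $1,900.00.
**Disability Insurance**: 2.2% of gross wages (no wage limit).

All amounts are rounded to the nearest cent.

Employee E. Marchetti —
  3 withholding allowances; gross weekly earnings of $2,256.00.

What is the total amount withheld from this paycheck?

$256.49

Wage Tax: taxable = $2,256.00 − 3×$100.00 = $1,956.00
  $199.31 + 13.49% × ($1,956.00 − $1,900.00) = $199.31 + 13.49% × $56.00 = $206.86
Disability Insurance: 2.2% × $2,256.00 = $49.63
Total: $206.86 + $49.63 = $256.49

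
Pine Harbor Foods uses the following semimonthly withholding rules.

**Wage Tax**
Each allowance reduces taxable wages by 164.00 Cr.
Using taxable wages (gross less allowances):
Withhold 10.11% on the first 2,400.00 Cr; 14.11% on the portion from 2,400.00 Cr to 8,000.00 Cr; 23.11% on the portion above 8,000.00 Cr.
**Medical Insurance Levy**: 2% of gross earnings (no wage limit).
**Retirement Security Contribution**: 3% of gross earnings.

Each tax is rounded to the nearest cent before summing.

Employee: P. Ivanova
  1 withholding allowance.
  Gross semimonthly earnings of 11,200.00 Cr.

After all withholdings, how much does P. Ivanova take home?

Wage Tax: taxable = 11,200.00 Cr − 1×164.00 Cr = 11,036.00 Cr
  1,032.80 Cr + 23.11% × (11,036.00 Cr − 8,000.00 Cr) = 1,032.80 Cr + 23.11% × 3,036.00 Cr = 1,734.42 Cr
Medical Insurance Levy: 2% × 11,200.00 Cr = 224.00 Cr
Retirement Security Contribution: 3% × 11,200.00 Cr = 336.00 Cr
Total withheld: 1,734.42 Cr + 224.00 Cr + 336.00 Cr = 2,294.42 Cr
Net pay: 11,200.00 Cr − 2,294.42 Cr = 8,905.58 Cr

8,905.58 Cr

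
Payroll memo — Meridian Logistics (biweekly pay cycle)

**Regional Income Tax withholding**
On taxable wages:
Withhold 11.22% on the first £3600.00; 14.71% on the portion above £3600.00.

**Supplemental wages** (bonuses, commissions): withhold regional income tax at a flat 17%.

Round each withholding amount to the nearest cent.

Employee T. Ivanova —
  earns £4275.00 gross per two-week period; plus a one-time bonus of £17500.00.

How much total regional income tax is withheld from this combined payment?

Regional Income Tax: taxable = £4275.00
  £403.92 + 14.71% × (£4275.00 − £3600.00) = £403.92 + 14.71% × £675.00 = £503.21
Supplemental (17% flat on bonus): 17% × £17500.00 = £2975.00
Total regional income tax: £503.21 + £2975.00 = £3478.21

£3478.21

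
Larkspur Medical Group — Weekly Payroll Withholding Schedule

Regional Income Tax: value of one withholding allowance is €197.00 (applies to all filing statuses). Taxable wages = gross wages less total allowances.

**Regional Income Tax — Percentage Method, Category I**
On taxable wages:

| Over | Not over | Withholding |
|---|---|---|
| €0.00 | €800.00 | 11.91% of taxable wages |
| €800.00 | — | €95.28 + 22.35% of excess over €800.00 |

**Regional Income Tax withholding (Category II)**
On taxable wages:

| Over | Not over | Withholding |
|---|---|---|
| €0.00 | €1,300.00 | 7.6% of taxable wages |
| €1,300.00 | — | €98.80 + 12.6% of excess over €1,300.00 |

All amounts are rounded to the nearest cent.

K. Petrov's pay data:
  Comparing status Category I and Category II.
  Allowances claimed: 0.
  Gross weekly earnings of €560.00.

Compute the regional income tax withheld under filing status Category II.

Regional Income Tax (Category II): taxable = €560.00
  7.6% × €560.00 = €42.56

€42.56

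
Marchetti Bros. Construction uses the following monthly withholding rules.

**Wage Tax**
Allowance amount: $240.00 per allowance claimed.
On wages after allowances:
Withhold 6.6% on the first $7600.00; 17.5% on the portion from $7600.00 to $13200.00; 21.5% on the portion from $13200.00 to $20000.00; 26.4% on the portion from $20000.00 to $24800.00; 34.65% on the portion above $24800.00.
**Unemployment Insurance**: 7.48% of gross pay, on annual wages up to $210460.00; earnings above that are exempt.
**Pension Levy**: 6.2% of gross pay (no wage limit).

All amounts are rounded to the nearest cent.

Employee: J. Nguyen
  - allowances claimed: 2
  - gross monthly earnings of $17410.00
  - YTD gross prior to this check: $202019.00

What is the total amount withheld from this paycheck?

Wage Tax: taxable = $17410.00 − 2×$240.00 = $16930.00
  $1481.60 + 21.5% × ($16930.00 − $13200.00) = $1481.60 + 21.5% × $3730.00 = $2283.55
Unemployment Insurance: cap $210460.00 − YTD $202019.00 = $8441.00 subject; 7.48% × $8441.00 = $631.39
Pension Levy: 6.2% × $17410.00 = $1079.42
Total: $2283.55 + $631.39 + $1079.42 = $3994.36

$3994.36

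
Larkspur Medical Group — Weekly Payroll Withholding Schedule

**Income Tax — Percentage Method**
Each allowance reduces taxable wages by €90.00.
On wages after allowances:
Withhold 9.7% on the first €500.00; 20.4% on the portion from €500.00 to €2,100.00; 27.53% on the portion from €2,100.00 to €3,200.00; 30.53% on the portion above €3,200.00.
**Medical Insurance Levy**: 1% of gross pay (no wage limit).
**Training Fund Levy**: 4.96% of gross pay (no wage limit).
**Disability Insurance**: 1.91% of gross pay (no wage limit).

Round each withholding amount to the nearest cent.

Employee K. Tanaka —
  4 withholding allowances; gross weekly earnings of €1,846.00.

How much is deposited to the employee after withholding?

€1,451.08

Income Tax: taxable = €1,846.00 − 4×€90.00 = €1,486.00
  €48.50 + 20.4% × (€1,486.00 − €500.00) = €48.50 + 20.4% × €986.00 = €249.64
Medical Insurance Levy: 1% × €1,846.00 = €18.46
Training Fund Levy: 4.96% × €1,846.00 = €91.56
Disability Insurance: 1.91% × €1,846.00 = €35.26
Total withheld: €249.64 + €18.46 + €91.56 + €35.26 = €394.92
Net pay: €1,846.00 − €394.92 = €1,451.08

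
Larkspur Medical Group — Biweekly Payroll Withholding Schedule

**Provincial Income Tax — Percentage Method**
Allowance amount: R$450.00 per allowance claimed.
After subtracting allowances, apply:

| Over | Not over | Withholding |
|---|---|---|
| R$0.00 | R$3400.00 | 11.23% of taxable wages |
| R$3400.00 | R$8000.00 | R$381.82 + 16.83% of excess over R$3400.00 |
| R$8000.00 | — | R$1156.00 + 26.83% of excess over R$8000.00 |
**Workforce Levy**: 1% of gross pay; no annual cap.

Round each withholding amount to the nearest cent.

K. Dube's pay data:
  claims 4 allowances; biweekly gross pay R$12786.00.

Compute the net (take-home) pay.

R$10701.00

Provincial Income Tax: taxable = R$12786.00 − 4×R$450.00 = R$10986.00
  R$1156.00 + 26.83% × (R$10986.00 − R$8000.00) = R$1156.00 + 26.83% × R$2986.00 = R$1957.14
Workforce Levy: 1% × R$12786.00 = R$127.86
Total withheld: R$1957.14 + R$127.86 = R$2085.00
Net pay: R$12786.00 − R$2085.00 = R$10701.00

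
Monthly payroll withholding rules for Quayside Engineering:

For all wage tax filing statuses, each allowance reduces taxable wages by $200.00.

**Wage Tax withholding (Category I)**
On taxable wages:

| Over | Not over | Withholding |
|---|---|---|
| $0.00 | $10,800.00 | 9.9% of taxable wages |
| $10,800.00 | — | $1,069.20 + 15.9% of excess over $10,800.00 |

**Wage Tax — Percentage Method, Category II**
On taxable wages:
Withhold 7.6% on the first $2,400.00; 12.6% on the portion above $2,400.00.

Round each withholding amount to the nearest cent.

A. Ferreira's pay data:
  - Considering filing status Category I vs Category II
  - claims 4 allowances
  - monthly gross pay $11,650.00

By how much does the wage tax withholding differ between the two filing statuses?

$169.95

Wage Tax (Category I): taxable = $11,650.00 − 4×$200.00 = $10,850.00
  $1,069.20 + 15.9% × ($10,850.00 − $10,800.00) = $1,069.20 + 15.9% × $50.00 = $1,077.15
Wage Tax (Category II): taxable = $11,650.00 − 4×$200.00 = $10,850.00
  $182.40 + 12.6% × ($10,850.00 − $2,400.00) = $182.40 + 12.6% × $8,450.00 = $1,247.10
Difference: |$1,077.15 − $1,247.10| = $169.95 (higher under Category II)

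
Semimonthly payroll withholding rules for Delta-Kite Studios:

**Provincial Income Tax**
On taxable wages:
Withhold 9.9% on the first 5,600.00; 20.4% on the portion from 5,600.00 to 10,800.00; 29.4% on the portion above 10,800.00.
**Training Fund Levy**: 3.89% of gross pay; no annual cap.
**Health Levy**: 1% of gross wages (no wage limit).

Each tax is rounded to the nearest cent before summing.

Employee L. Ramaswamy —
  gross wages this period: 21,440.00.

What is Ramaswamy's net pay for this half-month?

15,648.22

Provincial Income Tax: taxable = 21,440.00
  1,615.20 + 29.4% × (21,440.00 − 10,800.00) = 1,615.20 + 29.4% × 10,640.00 = 4,743.36
Training Fund Levy: 3.89% × 21,440.00 = 834.02
Health Levy: 1% × 21,440.00 = 214.40
Total withheld: 4,743.36 + 834.02 + 214.40 = 5,791.78
Net pay: 21,440.00 − 5,791.78 = 15,648.22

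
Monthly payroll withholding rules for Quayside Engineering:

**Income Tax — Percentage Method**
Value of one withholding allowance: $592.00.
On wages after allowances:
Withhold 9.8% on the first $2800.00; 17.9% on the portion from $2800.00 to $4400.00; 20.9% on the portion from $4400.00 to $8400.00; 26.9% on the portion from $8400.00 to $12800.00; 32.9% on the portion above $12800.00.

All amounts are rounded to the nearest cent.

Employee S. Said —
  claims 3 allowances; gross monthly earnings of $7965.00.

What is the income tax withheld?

Income Tax: taxable = $7965.00 − 3×$592.00 = $6189.00
  $560.80 + 20.9% × ($6189.00 − $4400.00) = $560.80 + 20.9% × $1789.00 = $934.70

$934.70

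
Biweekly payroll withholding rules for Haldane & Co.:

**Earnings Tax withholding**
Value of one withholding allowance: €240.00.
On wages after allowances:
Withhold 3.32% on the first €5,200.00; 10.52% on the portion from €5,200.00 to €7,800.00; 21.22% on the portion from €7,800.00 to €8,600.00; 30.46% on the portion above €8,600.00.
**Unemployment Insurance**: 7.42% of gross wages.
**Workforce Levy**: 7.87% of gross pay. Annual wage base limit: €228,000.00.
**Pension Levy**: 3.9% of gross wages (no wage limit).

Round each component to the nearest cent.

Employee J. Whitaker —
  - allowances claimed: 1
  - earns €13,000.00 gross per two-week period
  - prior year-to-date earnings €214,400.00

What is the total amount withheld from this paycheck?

€4,377.76

Earnings Tax: taxable = €13,000.00 − 1×€240.00 = €12,760.00
  €615.92 + 30.46% × (€12,760.00 − €8,600.00) = €615.92 + 30.46% × €4,160.00 = €1,883.06
Unemployment Insurance: 7.42% × €13,000.00 = €964.60
Workforce Levy: 7.87% × €13,000.00 = €1,023.10
Pension Levy: 3.9% × €13,000.00 = €507.00
Total: €1,883.06 + €964.60 + €1,023.10 + €507.00 = €4,377.76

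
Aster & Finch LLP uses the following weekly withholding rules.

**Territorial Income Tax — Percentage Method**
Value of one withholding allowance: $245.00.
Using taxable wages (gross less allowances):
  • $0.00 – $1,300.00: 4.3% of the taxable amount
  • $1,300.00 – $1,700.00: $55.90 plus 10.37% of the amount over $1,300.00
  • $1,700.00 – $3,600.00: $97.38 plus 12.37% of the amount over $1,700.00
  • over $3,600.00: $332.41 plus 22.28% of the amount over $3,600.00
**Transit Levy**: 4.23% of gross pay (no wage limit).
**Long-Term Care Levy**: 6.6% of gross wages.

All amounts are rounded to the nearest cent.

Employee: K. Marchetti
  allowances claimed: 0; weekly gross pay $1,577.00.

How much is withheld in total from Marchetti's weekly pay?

Territorial Income Tax: taxable = $1,577.00
  $55.90 + 10.37% × ($1,577.00 − $1,300.00) = $55.90 + 10.37% × $277.00 = $84.62
Transit Levy: 4.23% × $1,577.00 = $66.71
Long-Term Care Levy: 6.6% × $1,577.00 = $104.08
Total: $84.62 + $66.71 + $104.08 = $255.41

$255.41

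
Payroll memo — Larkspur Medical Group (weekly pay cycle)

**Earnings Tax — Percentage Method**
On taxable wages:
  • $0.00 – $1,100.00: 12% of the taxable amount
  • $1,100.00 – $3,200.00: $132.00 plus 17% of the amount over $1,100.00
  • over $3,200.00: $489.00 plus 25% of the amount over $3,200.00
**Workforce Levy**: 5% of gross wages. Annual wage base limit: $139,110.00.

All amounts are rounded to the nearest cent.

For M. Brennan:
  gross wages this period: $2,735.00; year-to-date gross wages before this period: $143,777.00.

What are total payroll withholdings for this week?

$409.95

Earnings Tax: taxable = $2,735.00
  $132.00 + 17% × ($2,735.00 − $1,100.00) = $132.00 + 17% × $1,635.00 = $409.95
Workforce Levy: YTD $143,777.00 ≥ cap $139,110.00 → $0.00
Total: $409.95 + $0.00 = $409.95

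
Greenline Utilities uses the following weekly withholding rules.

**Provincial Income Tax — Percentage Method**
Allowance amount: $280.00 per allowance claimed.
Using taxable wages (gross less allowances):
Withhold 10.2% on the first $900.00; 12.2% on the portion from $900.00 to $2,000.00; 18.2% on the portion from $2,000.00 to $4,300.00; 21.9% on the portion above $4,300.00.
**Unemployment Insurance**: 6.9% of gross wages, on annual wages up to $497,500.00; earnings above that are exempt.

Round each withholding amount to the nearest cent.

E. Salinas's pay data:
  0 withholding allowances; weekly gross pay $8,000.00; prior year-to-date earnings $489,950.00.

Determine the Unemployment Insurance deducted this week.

$520.95

Unemployment Insurance: cap $497,500.00 − YTD $489,950.00 = $7,550.00 subject; 6.9% × $7,550.00 = $520.95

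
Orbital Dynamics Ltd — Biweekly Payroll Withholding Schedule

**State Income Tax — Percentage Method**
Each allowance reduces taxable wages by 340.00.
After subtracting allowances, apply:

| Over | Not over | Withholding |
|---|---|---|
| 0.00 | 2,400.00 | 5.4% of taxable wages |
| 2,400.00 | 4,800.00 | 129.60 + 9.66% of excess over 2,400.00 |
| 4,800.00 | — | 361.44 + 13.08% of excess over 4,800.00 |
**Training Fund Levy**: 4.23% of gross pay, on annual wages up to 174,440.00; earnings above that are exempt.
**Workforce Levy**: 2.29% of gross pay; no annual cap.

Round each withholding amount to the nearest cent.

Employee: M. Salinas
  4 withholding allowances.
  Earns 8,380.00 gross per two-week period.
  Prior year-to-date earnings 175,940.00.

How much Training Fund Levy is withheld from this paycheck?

Training Fund Levy: YTD 175,940.00 ≥ cap 174,440.00 → 0.00

0.00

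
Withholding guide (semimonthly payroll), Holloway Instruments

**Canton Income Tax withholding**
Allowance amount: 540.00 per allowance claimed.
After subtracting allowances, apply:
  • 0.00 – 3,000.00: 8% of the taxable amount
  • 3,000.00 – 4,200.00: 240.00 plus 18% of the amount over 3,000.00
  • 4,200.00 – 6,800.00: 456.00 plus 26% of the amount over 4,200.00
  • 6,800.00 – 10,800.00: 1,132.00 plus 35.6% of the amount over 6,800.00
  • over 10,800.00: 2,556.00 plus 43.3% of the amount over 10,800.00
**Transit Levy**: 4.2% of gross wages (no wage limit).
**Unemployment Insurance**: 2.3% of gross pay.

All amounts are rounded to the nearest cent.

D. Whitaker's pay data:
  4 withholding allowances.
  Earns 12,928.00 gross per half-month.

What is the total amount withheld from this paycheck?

3,384.93

Canton Income Tax: taxable = 12,928.00 − 4×540.00 = 10,768.00
  1,132.00 + 35.6% × (10,768.00 − 6,800.00) = 1,132.00 + 35.6% × 3,968.00 = 2,544.61
Transit Levy: 4.2% × 12,928.00 = 542.98
Unemployment Insurance: 2.3% × 12,928.00 = 297.34
Total: 2,544.61 + 542.98 + 297.34 = 3,384.93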